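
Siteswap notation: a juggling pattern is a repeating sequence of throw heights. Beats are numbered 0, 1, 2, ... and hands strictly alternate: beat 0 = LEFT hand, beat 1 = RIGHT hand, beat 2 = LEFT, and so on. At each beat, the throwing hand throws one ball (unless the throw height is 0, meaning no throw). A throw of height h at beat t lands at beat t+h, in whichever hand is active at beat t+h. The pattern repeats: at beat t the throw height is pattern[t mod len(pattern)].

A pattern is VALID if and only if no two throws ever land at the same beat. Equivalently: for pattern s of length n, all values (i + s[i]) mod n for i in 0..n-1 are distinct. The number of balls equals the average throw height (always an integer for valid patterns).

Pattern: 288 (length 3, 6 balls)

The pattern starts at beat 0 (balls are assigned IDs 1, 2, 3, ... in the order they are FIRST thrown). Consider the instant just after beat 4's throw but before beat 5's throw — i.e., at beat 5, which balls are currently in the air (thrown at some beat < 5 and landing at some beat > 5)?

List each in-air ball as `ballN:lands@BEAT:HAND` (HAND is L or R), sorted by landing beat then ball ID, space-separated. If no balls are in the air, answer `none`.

Beat 0 (L): throw ball1 h=2 -> lands@2:L; in-air after throw: [b1@2:L]
Beat 1 (R): throw ball2 h=8 -> lands@9:R; in-air after throw: [b1@2:L b2@9:R]
Beat 2 (L): throw ball1 h=8 -> lands@10:L; in-air after throw: [b2@9:R b1@10:L]
Beat 3 (R): throw ball3 h=2 -> lands@5:R; in-air after throw: [b3@5:R b2@9:R b1@10:L]
Beat 4 (L): throw ball4 h=8 -> lands@12:L; in-air after throw: [b3@5:R b2@9:R b1@10:L b4@12:L]
Beat 5 (R): throw ball3 h=8 -> lands@13:R; in-air after throw: [b2@9:R b1@10:L b4@12:L b3@13:R]

Answer: ball2:lands@9:R ball1:lands@10:L ball4:lands@12:L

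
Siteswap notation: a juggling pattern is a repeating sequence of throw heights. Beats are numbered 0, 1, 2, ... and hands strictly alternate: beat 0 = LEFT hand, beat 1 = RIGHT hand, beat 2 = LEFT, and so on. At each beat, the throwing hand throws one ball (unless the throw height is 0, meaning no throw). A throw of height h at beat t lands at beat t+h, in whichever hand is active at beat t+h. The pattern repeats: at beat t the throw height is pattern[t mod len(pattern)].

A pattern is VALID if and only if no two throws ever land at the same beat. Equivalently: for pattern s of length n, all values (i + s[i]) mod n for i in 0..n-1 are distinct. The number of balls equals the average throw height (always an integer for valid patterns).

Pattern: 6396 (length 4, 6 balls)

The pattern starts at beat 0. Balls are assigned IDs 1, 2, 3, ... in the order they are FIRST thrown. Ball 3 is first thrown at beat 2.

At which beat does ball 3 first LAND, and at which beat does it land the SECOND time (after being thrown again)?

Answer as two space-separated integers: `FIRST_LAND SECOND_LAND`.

Beat 0 (L): throw ball1 h=6 -> lands@6:L; in-air after throw: [b1@6:L]
Beat 1 (R): throw ball2 h=3 -> lands@4:L; in-air after throw: [b2@4:L b1@6:L]
Beat 2 (L): throw ball3 h=9 -> lands@11:R; in-air after throw: [b2@4:L b1@6:L b3@11:R]
Beat 3 (R): throw ball4 h=6 -> lands@9:R; in-air after throw: [b2@4:L b1@6:L b4@9:R b3@11:R]
Beat 4 (L): throw ball2 h=6 -> lands@10:L; in-air after throw: [b1@6:L b4@9:R b2@10:L b3@11:R]
Beat 5 (R): throw ball5 h=3 -> lands@8:L; in-air after throw: [b1@6:L b5@8:L b4@9:R b2@10:L b3@11:R]
Beat 6 (L): throw ball1 h=9 -> lands@15:R; in-air after throw: [b5@8:L b4@9:R b2@10:L b3@11:R b1@15:R]
Beat 7 (R): throw ball6 h=6 -> lands@13:R; in-air after throw: [b5@8:L b4@9:R b2@10:L b3@11:R b6@13:R b1@15:R]
Beat 8 (L): throw ball5 h=6 -> lands@14:L; in-air after throw: [b4@9:R b2@10:L b3@11:R b6@13:R b5@14:L b1@15:R]
Beat 9 (R): throw ball4 h=3 -> lands@12:L; in-air after throw: [b2@10:L b3@11:R b4@12:L b6@13:R b5@14:L b1@15:R]
Beat 10 (L): throw ball2 h=9 -> lands@19:R; in-air after throw: [b3@11:R b4@12:L b6@13:R b5@14:L b1@15:R b2@19:R]
Beat 11 (R): throw ball3 h=6 -> lands@17:R; in-air after throw: [b4@12:L b6@13:R b5@14:L b1@15:R b3@17:R b2@19:R]
Ball 3: thrown@2 h=9 -> first land @11; rethrown@11 h=6 -> second land @17

Answer: 11 17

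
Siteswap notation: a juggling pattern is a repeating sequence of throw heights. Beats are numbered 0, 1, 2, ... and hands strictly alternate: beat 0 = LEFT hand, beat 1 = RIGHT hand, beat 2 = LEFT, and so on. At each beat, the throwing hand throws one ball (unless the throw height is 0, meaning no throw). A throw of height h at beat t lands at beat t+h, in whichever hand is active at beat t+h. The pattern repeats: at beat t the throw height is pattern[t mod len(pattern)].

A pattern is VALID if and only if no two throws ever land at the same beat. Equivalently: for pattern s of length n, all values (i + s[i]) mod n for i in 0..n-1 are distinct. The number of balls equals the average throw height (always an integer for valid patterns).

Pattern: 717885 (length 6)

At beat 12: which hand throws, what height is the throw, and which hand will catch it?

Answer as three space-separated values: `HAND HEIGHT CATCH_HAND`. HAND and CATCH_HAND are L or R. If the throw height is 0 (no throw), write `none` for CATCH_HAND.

Answer: L 7 R

Derivation:
Beat 12: 12 mod 2 = 0, so hand = L
Throw height = pattern[12 mod 6] = pattern[0] = 7
Lands at beat 12+7=19, 19 mod 2 = 1, so catch hand = R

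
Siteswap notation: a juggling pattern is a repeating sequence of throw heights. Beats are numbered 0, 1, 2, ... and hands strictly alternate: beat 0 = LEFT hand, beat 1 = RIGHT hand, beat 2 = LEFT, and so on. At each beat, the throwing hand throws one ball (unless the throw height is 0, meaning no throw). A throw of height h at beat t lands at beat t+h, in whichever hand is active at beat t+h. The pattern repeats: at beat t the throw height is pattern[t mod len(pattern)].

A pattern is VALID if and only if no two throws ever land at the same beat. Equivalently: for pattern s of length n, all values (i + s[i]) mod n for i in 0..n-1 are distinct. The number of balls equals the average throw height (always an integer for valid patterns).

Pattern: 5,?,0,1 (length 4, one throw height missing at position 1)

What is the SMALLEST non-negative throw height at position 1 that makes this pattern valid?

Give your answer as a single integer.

i=0: (0 + 5) mod 4 = 1
i=1: s[i]=? (unknown)
i=2: (2 + 0) mod 4 = 2
i=3: (3 + 1) mod 4 = 0
Known residues: [0, 1, 2]; need a permutation of 0..3, so missing residue r = 3
Need (1 + s) mod 4 = 3; smallest s = (3 - 1) mod 4 = 2

Answer: 2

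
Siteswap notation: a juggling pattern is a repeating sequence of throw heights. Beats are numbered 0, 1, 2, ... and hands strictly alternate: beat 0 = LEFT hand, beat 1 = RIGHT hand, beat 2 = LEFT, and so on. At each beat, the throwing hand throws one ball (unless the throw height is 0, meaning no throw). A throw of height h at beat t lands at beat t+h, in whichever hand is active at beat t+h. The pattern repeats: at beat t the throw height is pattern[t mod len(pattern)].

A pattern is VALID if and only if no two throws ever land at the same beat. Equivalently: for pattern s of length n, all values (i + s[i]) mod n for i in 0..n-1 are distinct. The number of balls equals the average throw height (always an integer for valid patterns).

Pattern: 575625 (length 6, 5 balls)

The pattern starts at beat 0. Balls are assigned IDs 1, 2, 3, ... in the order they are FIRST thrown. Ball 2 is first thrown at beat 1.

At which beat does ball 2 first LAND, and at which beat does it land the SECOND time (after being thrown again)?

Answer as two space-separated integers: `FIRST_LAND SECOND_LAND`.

Beat 0 (L): throw ball1 h=5 -> lands@5:R; in-air after throw: [b1@5:R]
Beat 1 (R): throw ball2 h=7 -> lands@8:L; in-air after throw: [b1@5:R b2@8:L]
Beat 2 (L): throw ball3 h=5 -> lands@7:R; in-air after throw: [b1@5:R b3@7:R b2@8:L]
Beat 3 (R): throw ball4 h=6 -> lands@9:R; in-air after throw: [b1@5:R b3@7:R b2@8:L b4@9:R]
Beat 4 (L): throw ball5 h=2 -> lands@6:L; in-air after throw: [b1@5:R b5@6:L b3@7:R b2@8:L b4@9:R]
Beat 5 (R): throw ball1 h=5 -> lands@10:L; in-air after throw: [b5@6:L b3@7:R b2@8:L b4@9:R b1@10:L]
Beat 6 (L): throw ball5 h=5 -> lands@11:R; in-air after throw: [b3@7:R b2@8:L b4@9:R b1@10:L b5@11:R]
Beat 7 (R): throw ball3 h=7 -> lands@14:L; in-air after throw: [b2@8:L b4@9:R b1@10:L b5@11:R b3@14:L]
Beat 8 (L): throw ball2 h=5 -> lands@13:R; in-air after throw: [b4@9:R b1@10:L b5@11:R b2@13:R b3@14:L]
Beat 9 (R): throw ball4 h=6 -> lands@15:R; in-air after throw: [b1@10:L b5@11:R b2@13:R b3@14:L b4@15:R]
Beat 10 (L): throw ball1 h=2 -> lands@12:L; in-air after throw: [b5@11:R b1@12:L b2@13:R b3@14:L b4@15:R]
Beat 11 (R): throw ball5 h=5 -> lands@16:L; in-air after throw: [b1@12:L b2@13:R b3@14:L b4@15:R b5@16:L]
Beat 12 (L): throw ball1 h=5 -> lands@17:R; in-air after throw: [b2@13:R b3@14:L b4@15:R b5@16:L b1@17:R]
Beat 13 (R): throw ball2 h=7 -> lands@20:L; in-air after throw: [b3@14:L b4@15:R b5@16:L b1@17:R b2@20:L]
Ball 2: thrown@1 h=7 -> first land @8; rethrown@8 h=5 -> second land @13

Answer: 8 13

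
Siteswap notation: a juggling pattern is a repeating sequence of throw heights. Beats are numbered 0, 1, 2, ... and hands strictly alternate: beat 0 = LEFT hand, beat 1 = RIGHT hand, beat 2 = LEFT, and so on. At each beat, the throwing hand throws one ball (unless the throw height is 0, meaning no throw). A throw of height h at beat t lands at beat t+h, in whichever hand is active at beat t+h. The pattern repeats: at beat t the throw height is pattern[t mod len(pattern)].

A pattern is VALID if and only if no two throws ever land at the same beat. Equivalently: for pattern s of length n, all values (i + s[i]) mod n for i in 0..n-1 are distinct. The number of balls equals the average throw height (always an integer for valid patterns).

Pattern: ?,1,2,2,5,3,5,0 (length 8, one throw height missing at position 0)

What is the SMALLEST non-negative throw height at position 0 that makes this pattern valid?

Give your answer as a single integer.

Answer: 6

Derivation:
i=0: s[i]=? (unknown)
i=1: (1 + 1) mod 8 = 2
i=2: (2 + 2) mod 8 = 4
i=3: (3 + 2) mod 8 = 5
i=4: (4 + 5) mod 8 = 1
i=5: (5 + 3) mod 8 = 0
i=6: (6 + 5) mod 8 = 3
i=7: (7 + 0) mod 8 = 7
Known residues: [0, 1, 2, 3, 4, 5, 7]; need a permutation of 0..7, so missing residue r = 6
Need (0 + s) mod 8 = 6; smallest s = (6 - 0) mod 8 = 6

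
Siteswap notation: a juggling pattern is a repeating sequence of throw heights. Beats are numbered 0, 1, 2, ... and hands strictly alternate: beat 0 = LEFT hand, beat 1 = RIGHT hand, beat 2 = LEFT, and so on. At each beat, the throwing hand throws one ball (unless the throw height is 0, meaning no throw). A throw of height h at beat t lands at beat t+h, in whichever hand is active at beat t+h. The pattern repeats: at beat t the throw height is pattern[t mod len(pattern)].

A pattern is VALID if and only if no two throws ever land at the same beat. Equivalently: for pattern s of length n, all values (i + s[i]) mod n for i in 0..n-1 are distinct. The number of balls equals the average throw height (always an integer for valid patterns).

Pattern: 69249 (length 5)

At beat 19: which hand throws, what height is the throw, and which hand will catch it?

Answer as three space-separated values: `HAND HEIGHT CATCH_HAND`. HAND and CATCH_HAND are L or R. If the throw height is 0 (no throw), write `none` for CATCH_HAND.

Beat 19: 19 mod 2 = 1, so hand = R
Throw height = pattern[19 mod 5] = pattern[4] = 9
Lands at beat 19+9=28, 28 mod 2 = 0, so catch hand = L

Answer: R 9 L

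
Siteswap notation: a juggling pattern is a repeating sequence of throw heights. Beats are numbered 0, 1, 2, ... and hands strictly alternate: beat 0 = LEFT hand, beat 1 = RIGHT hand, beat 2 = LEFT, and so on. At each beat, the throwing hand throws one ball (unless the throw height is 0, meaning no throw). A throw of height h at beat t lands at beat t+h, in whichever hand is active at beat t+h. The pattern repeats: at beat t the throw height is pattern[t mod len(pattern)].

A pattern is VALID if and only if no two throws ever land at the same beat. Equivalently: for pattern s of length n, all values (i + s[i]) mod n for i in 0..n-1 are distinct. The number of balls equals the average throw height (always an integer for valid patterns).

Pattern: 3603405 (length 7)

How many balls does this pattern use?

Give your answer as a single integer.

Answer: 3

Derivation:
Pattern = [3, 6, 0, 3, 4, 0, 5], length n = 7
  position 0: throw height = 3, running sum = 3
  position 1: throw height = 6, running sum = 9
  position 2: throw height = 0, running sum = 9
  position 3: throw height = 3, running sum = 12
  position 4: throw height = 4, running sum = 16
  position 5: throw height = 0, running sum = 16
  position 6: throw height = 5, running sum = 21
Total sum = 21; balls = sum / n = 21 / 7 = 3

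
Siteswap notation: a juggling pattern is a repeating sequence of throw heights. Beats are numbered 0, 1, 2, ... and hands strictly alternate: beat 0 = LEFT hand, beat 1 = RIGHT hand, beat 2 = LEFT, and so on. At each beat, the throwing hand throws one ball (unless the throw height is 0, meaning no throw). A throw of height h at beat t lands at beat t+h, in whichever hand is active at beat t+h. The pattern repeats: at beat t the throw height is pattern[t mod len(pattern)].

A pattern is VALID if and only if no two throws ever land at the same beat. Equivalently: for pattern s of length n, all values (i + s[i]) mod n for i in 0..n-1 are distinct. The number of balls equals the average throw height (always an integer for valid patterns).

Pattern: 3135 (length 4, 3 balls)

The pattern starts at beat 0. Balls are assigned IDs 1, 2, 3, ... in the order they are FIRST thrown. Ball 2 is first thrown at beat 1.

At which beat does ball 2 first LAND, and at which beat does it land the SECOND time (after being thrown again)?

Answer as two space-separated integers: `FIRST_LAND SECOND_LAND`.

Beat 0 (L): throw ball1 h=3 -> lands@3:R; in-air after throw: [b1@3:R]
Beat 1 (R): throw ball2 h=1 -> lands@2:L; in-air after throw: [b2@2:L b1@3:R]
Beat 2 (L): throw ball2 h=3 -> lands@5:R; in-air after throw: [b1@3:R b2@5:R]
Beat 3 (R): throw ball1 h=5 -> lands@8:L; in-air after throw: [b2@5:R b1@8:L]
Beat 4 (L): throw ball3 h=3 -> lands@7:R; in-air after throw: [b2@5:R b3@7:R b1@8:L]
Beat 5 (R): throw ball2 h=1 -> lands@6:L; in-air after throw: [b2@6:L b3@7:R b1@8:L]
Ball 2: thrown@1 h=1 -> first land @2; rethrown@2 h=3 -> second land @5

Answer: 2 5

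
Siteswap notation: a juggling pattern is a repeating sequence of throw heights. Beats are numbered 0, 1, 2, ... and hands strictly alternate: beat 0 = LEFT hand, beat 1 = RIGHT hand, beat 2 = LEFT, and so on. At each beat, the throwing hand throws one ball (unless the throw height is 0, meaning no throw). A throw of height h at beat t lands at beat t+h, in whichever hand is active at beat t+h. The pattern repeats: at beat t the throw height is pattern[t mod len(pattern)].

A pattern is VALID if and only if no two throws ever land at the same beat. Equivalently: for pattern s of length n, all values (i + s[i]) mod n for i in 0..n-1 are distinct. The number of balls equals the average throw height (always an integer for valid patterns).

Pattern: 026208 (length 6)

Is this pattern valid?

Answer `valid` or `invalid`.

Answer: valid

Derivation:
i=0: (i + s[i]) mod n = (0 + 0) mod 6 = 0
i=1: (i + s[i]) mod n = (1 + 2) mod 6 = 3
i=2: (i + s[i]) mod n = (2 + 6) mod 6 = 2
i=3: (i + s[i]) mod n = (3 + 2) mod 6 = 5
i=4: (i + s[i]) mod n = (4 + 0) mod 6 = 4
i=5: (i + s[i]) mod n = (5 + 8) mod 6 = 1
Residues: [0, 3, 2, 5, 4, 1], distinct: True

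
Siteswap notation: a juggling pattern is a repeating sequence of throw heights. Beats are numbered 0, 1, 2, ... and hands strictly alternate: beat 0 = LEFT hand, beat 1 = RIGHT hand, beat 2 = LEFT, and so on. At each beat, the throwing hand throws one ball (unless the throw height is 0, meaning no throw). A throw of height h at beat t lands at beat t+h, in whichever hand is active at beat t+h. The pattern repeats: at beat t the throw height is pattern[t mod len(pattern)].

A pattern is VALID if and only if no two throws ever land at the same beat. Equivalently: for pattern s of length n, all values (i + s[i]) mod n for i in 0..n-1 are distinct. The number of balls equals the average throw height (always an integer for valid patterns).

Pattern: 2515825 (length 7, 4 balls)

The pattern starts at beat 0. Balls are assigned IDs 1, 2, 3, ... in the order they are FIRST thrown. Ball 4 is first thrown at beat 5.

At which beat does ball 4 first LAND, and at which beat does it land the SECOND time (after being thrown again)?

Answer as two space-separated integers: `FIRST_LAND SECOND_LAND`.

Beat 0 (L): throw ball1 h=2 -> lands@2:L; in-air after throw: [b1@2:L]
Beat 1 (R): throw ball2 h=5 -> lands@6:L; in-air after throw: [b1@2:L b2@6:L]
Beat 2 (L): throw ball1 h=1 -> lands@3:R; in-air after throw: [b1@3:R b2@6:L]
Beat 3 (R): throw ball1 h=5 -> lands@8:L; in-air after throw: [b2@6:L b1@8:L]
Beat 4 (L): throw ball3 h=8 -> lands@12:L; in-air after throw: [b2@6:L b1@8:L b3@12:L]
Beat 5 (R): throw ball4 h=2 -> lands@7:R; in-air after throw: [b2@6:L b4@7:R b1@8:L b3@12:L]
Beat 6 (L): throw ball2 h=5 -> lands@11:R; in-air after throw: [b4@7:R b1@8:L b2@11:R b3@12:L]
Beat 7 (R): throw ball4 h=2 -> lands@9:R; in-air after throw: [b1@8:L b4@9:R b2@11:R b3@12:L]
Beat 8 (L): throw ball1 h=5 -> lands@13:R; in-air after throw: [b4@9:R b2@11:R b3@12:L b1@13:R]
Beat 9 (R): throw ball4 h=1 -> lands@10:L; in-air after throw: [b4@10:L b2@11:R b3@12:L b1@13:R]
Ball 4: thrown@5 h=2 -> first land @7; rethrown@7 h=2 -> second land @9

Answer: 7 9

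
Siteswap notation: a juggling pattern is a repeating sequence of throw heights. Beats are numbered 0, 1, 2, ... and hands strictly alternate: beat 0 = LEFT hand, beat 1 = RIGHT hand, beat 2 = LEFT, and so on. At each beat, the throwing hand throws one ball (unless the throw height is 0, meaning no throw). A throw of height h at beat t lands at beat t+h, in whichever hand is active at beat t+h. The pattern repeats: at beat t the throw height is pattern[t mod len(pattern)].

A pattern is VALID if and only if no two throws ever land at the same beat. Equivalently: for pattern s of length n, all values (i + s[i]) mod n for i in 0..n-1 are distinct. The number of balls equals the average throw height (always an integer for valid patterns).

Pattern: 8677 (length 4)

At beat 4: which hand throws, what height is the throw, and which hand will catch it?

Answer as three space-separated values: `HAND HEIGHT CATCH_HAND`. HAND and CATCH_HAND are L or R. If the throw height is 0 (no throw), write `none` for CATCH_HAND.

Beat 4: 4 mod 2 = 0, so hand = L
Throw height = pattern[4 mod 4] = pattern[0] = 8
Lands at beat 4+8=12, 12 mod 2 = 0, so catch hand = L

Answer: L 8 L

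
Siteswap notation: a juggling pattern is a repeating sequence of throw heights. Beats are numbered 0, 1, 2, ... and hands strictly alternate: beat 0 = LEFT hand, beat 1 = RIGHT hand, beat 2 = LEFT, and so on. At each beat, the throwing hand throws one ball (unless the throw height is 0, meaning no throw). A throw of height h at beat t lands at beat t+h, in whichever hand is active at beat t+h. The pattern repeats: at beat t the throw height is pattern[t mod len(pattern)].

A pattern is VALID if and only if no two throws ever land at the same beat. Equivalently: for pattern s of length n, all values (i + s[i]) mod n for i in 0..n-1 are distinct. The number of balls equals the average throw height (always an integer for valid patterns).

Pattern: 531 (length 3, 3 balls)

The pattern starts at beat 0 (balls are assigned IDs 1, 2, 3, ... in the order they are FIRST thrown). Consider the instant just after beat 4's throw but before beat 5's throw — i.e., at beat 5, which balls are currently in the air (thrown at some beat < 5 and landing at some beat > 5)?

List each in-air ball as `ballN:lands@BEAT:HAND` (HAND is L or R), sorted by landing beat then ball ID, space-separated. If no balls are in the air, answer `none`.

Beat 0 (L): throw ball1 h=5 -> lands@5:R; in-air after throw: [b1@5:R]
Beat 1 (R): throw ball2 h=3 -> lands@4:L; in-air after throw: [b2@4:L b1@5:R]
Beat 2 (L): throw ball3 h=1 -> lands@3:R; in-air after throw: [b3@3:R b2@4:L b1@5:R]
Beat 3 (R): throw ball3 h=5 -> lands@8:L; in-air after throw: [b2@4:L b1@5:R b3@8:L]
Beat 4 (L): throw ball2 h=3 -> lands@7:R; in-air after throw: [b1@5:R b2@7:R b3@8:L]
Beat 5 (R): throw ball1 h=1 -> lands@6:L; in-air after throw: [b1@6:L b2@7:R b3@8:L]

Answer: ball2:lands@7:R ball3:lands@8:L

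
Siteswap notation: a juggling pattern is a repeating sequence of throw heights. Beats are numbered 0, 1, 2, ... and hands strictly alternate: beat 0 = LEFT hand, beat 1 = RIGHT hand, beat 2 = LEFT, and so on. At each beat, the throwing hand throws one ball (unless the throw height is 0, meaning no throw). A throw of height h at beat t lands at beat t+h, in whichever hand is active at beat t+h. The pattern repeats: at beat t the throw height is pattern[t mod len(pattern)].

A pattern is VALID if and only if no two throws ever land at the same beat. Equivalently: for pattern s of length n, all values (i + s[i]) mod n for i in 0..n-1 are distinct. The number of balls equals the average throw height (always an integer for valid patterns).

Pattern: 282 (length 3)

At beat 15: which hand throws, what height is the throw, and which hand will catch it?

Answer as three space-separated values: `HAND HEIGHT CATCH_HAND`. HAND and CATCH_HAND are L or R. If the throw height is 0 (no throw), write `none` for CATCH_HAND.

Beat 15: 15 mod 2 = 1, so hand = R
Throw height = pattern[15 mod 3] = pattern[0] = 2
Lands at beat 15+2=17, 17 mod 2 = 1, so catch hand = R

Answer: R 2 R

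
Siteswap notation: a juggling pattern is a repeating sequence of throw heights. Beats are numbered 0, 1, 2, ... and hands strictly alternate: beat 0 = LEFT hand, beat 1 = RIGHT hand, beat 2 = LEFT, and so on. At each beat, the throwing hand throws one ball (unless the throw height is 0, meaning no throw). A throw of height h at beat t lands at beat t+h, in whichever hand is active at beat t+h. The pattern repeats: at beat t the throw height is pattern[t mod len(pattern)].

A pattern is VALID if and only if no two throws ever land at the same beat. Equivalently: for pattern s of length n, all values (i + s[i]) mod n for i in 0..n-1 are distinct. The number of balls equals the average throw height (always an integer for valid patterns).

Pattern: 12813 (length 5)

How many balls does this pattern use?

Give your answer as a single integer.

Pattern = [1, 2, 8, 1, 3], length n = 5
  position 0: throw height = 1, running sum = 1
  position 1: throw height = 2, running sum = 3
  position 2: throw height = 8, running sum = 11
  position 3: throw height = 1, running sum = 12
  position 4: throw height = 3, running sum = 15
Total sum = 15; balls = sum / n = 15 / 5 = 3

Answer: 3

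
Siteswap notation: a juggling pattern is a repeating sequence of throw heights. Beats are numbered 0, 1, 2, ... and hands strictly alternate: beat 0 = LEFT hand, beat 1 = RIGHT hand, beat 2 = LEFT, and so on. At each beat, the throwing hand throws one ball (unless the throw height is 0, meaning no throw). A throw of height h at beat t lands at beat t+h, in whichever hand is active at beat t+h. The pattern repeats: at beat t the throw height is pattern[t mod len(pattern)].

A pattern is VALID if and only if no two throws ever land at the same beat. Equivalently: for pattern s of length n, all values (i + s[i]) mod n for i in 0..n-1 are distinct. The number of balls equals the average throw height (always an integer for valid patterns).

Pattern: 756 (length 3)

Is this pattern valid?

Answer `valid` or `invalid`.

i=0: (i + s[i]) mod n = (0 + 7) mod 3 = 1
i=1: (i + s[i]) mod n = (1 + 5) mod 3 = 0
i=2: (i + s[i]) mod n = (2 + 6) mod 3 = 2
Residues: [1, 0, 2], distinct: True

Answer: valid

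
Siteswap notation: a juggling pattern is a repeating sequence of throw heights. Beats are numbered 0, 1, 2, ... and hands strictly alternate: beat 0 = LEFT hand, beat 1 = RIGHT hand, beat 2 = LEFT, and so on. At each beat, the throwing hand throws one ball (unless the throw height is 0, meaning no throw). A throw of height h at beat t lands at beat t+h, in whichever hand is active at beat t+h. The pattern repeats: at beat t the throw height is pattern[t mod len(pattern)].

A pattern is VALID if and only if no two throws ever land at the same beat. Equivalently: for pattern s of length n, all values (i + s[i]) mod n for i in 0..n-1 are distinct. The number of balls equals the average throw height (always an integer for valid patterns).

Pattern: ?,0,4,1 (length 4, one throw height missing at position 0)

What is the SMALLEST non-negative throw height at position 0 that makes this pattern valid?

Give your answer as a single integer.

Answer: 3

Derivation:
i=0: s[i]=? (unknown)
i=1: (1 + 0) mod 4 = 1
i=2: (2 + 4) mod 4 = 2
i=3: (3 + 1) mod 4 = 0
Known residues: [0, 1, 2]; need a permutation of 0..3, so missing residue r = 3
Need (0 + s) mod 4 = 3; smallest s = (3 - 0) mod 4 = 3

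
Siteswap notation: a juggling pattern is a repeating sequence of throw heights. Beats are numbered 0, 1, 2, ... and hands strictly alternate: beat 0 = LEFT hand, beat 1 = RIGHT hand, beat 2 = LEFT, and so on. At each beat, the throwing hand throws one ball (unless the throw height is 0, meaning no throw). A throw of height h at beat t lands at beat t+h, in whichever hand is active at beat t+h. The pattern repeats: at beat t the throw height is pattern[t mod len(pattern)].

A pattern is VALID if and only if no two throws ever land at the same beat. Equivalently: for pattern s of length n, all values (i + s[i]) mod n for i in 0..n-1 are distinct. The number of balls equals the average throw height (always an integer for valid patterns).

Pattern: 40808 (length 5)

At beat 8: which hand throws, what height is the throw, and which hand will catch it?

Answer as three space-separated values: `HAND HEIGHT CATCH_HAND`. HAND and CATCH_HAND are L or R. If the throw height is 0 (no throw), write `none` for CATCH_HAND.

Beat 8: 8 mod 2 = 0, so hand = L
Throw height = pattern[8 mod 5] = pattern[3] = 0

Answer: L 0 none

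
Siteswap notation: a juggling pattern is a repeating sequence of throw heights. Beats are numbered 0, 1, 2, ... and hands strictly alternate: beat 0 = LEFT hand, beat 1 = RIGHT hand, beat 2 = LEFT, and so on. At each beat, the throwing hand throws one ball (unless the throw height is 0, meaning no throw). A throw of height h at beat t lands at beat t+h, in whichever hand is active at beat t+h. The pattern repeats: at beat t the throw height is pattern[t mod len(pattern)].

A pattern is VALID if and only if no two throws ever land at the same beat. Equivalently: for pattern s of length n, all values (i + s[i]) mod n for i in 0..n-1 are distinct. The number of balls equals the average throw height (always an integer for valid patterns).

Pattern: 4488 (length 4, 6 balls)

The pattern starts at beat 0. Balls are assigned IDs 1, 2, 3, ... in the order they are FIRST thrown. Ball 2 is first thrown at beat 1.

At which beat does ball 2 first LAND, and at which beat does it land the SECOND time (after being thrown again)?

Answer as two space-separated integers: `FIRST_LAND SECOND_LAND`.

Beat 0 (L): throw ball1 h=4 -> lands@4:L; in-air after throw: [b1@4:L]
Beat 1 (R): throw ball2 h=4 -> lands@5:R; in-air after throw: [b1@4:L b2@5:R]
Beat 2 (L): throw ball3 h=8 -> lands@10:L; in-air after throw: [b1@4:L b2@5:R b3@10:L]
Beat 3 (R): throw ball4 h=8 -> lands@11:R; in-air after throw: [b1@4:L b2@5:R b3@10:L b4@11:R]
Beat 4 (L): throw ball1 h=4 -> lands@8:L; in-air after throw: [b2@5:R b1@8:L b3@10:L b4@11:R]
Beat 5 (R): throw ball2 h=4 -> lands@9:R; in-air after throw: [b1@8:L b2@9:R b3@10:L b4@11:R]
Beat 6 (L): throw ball5 h=8 -> lands@14:L; in-air after throw: [b1@8:L b2@9:R b3@10:L b4@11:R b5@14:L]
Beat 7 (R): throw ball6 h=8 -> lands@15:R; in-air after throw: [b1@8:L b2@9:R b3@10:L b4@11:R b5@14:L b6@15:R]
Beat 8 (L): throw ball1 h=4 -> lands@12:L; in-air after throw: [b2@9:R b3@10:L b4@11:R b1@12:L b5@14:L b6@15:R]
Beat 9 (R): throw ball2 h=4 -> lands@13:R; in-air after throw: [b3@10:L b4@11:R b1@12:L b2@13:R b5@14:L b6@15:R]
Ball 2: thrown@1 h=4 -> first land @5; rethrown@5 h=4 -> second land @9

Answer: 5 9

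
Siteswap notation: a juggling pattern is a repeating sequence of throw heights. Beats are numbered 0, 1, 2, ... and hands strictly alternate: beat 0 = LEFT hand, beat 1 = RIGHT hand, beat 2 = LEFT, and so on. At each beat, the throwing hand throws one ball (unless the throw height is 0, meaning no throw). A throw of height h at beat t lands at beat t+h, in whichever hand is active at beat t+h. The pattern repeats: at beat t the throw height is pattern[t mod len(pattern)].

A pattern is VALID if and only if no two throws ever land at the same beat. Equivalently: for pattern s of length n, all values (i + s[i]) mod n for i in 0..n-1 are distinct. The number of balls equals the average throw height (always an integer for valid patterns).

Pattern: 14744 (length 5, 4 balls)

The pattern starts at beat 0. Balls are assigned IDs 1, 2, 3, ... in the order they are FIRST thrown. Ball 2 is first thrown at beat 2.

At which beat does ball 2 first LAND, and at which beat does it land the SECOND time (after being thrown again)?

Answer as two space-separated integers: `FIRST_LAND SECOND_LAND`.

Answer: 9 13

Derivation:
Beat 0 (L): throw ball1 h=1 -> lands@1:R; in-air after throw: [b1@1:R]
Beat 1 (R): throw ball1 h=4 -> lands@5:R; in-air after throw: [b1@5:R]
Beat 2 (L): throw ball2 h=7 -> lands@9:R; in-air after throw: [b1@5:R b2@9:R]
Beat 3 (R): throw ball3 h=4 -> lands@7:R; in-air after throw: [b1@5:R b3@7:R b2@9:R]
Beat 4 (L): throw ball4 h=4 -> lands@8:L; in-air after throw: [b1@5:R b3@7:R b4@8:L b2@9:R]
Beat 5 (R): throw ball1 h=1 -> lands@6:L; in-air after throw: [b1@6:L b3@7:R b4@8:L b2@9:R]
Beat 6 (L): throw ball1 h=4 -> lands@10:L; in-air after throw: [b3@7:R b4@8:L b2@9:R b1@10:L]
Beat 7 (R): throw ball3 h=7 -> lands@14:L; in-air after throw: [b4@8:L b2@9:R b1@10:L b3@14:L]
Beat 8 (L): throw ball4 h=4 -> lands@12:L; in-air after throw: [b2@9:R b1@10:L b4@12:L b3@14:L]
Beat 9 (R): throw ball2 h=4 -> lands@13:R; in-air after throw: [b1@10:L b4@12:L b2@13:R b3@14:L]
Beat 10 (L): throw ball1 h=1 -> lands@11:R; in-air after throw: [b1@11:R b4@12:L b2@13:R b3@14:L]
Beat 11 (R): throw ball1 h=4 -> lands@15:R; in-air after throw: [b4@12:L b2@13:R b3@14:L b1@15:R]
Beat 12 (L): throw ball4 h=7 -> lands@19:R; in-air after throw: [b2@13:R b3@14:L b1@15:R b4@19:R]
Beat 13 (R): throw ball2 h=4 -> lands@17:R; in-air after throw: [b3@14:L b1@15:R b2@17:R b4@19:R]
Ball 2: thrown@2 h=7 -> first land @9; rethrown@9 h=4 -> second land @13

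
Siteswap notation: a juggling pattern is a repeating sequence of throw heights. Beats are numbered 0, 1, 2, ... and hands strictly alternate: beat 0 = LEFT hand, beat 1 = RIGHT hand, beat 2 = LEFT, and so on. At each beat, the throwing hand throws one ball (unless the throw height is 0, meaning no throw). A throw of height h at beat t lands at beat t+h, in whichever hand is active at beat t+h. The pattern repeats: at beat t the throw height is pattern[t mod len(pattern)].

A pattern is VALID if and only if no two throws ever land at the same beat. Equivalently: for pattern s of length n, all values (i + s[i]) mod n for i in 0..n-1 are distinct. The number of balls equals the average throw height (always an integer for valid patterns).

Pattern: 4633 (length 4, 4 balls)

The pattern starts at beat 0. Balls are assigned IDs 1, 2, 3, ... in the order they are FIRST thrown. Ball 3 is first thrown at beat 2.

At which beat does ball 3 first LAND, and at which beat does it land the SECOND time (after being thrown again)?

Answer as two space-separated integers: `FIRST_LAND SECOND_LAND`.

Beat 0 (L): throw ball1 h=4 -> lands@4:L; in-air after throw: [b1@4:L]
Beat 1 (R): throw ball2 h=6 -> lands@7:R; in-air after throw: [b1@4:L b2@7:R]
Beat 2 (L): throw ball3 h=3 -> lands@5:R; in-air after throw: [b1@4:L b3@5:R b2@7:R]
Beat 3 (R): throw ball4 h=3 -> lands@6:L; in-air after throw: [b1@4:L b3@5:R b4@6:L b2@7:R]
Beat 4 (L): throw ball1 h=4 -> lands@8:L; in-air after throw: [b3@5:R b4@6:L b2@7:R b1@8:L]
Beat 5 (R): throw ball3 h=6 -> lands@11:R; in-air after throw: [b4@6:L b2@7:R b1@8:L b3@11:R]
Beat 6 (L): throw ball4 h=3 -> lands@9:R; in-air after throw: [b2@7:R b1@8:L b4@9:R b3@11:R]
Beat 7 (R): throw ball2 h=3 -> lands@10:L; in-air after throw: [b1@8:L b4@9:R b2@10:L b3@11:R]
Beat 8 (L): throw ball1 h=4 -> lands@12:L; in-air after throw: [b4@9:R b2@10:L b3@11:R b1@12:L]
Beat 9 (R): throw ball4 h=6 -> lands@15:R; in-air after throw: [b2@10:L b3@11:R b1@12:L b4@15:R]
Beat 10 (L): throw ball2 h=3 -> lands@13:R; in-air after throw: [b3@11:R b1@12:L b2@13:R b4@15:R]
Beat 11 (R): throw ball3 h=3 -> lands@14:L; in-air after throw: [b1@12:L b2@13:R b3@14:L b4@15:R]
Ball 3: thrown@2 h=3 -> first land @5; rethrown@5 h=6 -> second land @11

Answer: 5 11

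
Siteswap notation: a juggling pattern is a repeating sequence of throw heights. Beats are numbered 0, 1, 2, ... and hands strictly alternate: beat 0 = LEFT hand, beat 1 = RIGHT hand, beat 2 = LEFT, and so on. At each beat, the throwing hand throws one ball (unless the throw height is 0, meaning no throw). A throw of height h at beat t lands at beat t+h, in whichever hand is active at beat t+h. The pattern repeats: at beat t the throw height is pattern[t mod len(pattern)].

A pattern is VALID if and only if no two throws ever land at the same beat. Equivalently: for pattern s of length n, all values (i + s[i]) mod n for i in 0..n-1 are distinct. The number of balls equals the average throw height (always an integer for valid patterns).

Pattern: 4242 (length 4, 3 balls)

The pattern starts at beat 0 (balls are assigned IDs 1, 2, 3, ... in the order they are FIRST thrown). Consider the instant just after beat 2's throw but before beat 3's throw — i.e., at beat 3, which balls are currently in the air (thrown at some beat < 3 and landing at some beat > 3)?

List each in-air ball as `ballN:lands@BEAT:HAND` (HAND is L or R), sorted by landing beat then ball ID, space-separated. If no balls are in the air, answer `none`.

Answer: ball1:lands@4:L ball3:lands@6:L

Derivation:
Beat 0 (L): throw ball1 h=4 -> lands@4:L; in-air after throw: [b1@4:L]
Beat 1 (R): throw ball2 h=2 -> lands@3:R; in-air after throw: [b2@3:R b1@4:L]
Beat 2 (L): throw ball3 h=4 -> lands@6:L; in-air after throw: [b2@3:R b1@4:L b3@6:L]
Beat 3 (R): throw ball2 h=2 -> lands@5:R; in-air after throw: [b1@4:L b2@5:R b3@6:L]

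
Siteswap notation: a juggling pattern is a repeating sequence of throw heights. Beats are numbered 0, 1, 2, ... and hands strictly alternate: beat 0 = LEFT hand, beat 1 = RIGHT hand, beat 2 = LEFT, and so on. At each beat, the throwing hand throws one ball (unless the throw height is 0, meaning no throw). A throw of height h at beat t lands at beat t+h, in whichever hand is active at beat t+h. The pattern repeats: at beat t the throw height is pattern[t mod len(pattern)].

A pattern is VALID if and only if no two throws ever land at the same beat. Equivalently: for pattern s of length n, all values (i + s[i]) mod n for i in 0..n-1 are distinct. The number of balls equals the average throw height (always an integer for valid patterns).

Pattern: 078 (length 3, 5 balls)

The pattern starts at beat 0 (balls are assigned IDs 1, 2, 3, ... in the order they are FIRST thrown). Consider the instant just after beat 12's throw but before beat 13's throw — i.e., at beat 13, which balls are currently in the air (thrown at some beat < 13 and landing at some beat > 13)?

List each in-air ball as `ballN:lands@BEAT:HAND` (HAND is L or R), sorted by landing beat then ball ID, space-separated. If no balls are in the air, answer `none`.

Beat 1 (R): throw ball1 h=7 -> lands@8:L; in-air after throw: [b1@8:L]
Beat 2 (L): throw ball2 h=8 -> lands@10:L; in-air after throw: [b1@8:L b2@10:L]
Beat 4 (L): throw ball3 h=7 -> lands@11:R; in-air after throw: [b1@8:L b2@10:L b3@11:R]
Beat 5 (R): throw ball4 h=8 -> lands@13:R; in-air after throw: [b1@8:L b2@10:L b3@11:R b4@13:R]
Beat 7 (R): throw ball5 h=7 -> lands@14:L; in-air after throw: [b1@8:L b2@10:L b3@11:R b4@13:R b5@14:L]
Beat 8 (L): throw ball1 h=8 -> lands@16:L; in-air after throw: [b2@10:L b3@11:R b4@13:R b5@14:L b1@16:L]
Beat 10 (L): throw ball2 h=7 -> lands@17:R; in-air after throw: [b3@11:R b4@13:R b5@14:L b1@16:L b2@17:R]
Beat 11 (R): throw ball3 h=8 -> lands@19:R; in-air after throw: [b4@13:R b5@14:L b1@16:L b2@17:R b3@19:R]
Beat 13 (R): throw ball4 h=7 -> lands@20:L; in-air after throw: [b5@14:L b1@16:L b2@17:R b3@19:R b4@20:L]

Answer: ball5:lands@14:L ball1:lands@16:L ball2:lands@17:R ball3:lands@19:R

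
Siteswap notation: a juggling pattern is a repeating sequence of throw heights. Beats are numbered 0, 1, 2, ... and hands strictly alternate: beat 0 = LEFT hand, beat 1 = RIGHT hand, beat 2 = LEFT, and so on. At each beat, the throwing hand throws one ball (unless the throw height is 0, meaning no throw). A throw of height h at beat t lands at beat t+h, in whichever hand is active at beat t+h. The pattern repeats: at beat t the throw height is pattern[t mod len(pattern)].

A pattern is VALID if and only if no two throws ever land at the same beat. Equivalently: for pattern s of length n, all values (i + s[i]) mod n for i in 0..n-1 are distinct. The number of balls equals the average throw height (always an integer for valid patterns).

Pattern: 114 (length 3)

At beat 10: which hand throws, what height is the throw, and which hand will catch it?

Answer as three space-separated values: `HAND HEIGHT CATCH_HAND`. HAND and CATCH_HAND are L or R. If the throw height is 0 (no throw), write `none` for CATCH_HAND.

Beat 10: 10 mod 2 = 0, so hand = L
Throw height = pattern[10 mod 3] = pattern[1] = 1
Lands at beat 10+1=11, 11 mod 2 = 1, so catch hand = R

Answer: L 1 R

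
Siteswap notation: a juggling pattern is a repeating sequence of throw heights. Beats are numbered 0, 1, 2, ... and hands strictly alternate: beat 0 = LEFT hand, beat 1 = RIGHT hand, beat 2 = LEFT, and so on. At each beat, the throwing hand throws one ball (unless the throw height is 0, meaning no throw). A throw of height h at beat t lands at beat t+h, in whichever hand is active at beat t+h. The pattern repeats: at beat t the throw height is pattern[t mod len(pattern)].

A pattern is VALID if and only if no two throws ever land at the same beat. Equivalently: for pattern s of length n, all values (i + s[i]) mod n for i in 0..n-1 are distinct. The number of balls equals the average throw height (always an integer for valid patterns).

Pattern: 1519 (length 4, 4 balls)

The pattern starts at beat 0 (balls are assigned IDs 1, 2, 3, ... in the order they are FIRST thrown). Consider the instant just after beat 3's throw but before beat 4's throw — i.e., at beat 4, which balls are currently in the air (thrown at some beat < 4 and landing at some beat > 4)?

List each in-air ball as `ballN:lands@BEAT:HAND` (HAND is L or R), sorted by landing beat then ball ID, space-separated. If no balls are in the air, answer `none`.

Beat 0 (L): throw ball1 h=1 -> lands@1:R; in-air after throw: [b1@1:R]
Beat 1 (R): throw ball1 h=5 -> lands@6:L; in-air after throw: [b1@6:L]
Beat 2 (L): throw ball2 h=1 -> lands@3:R; in-air after throw: [b2@3:R b1@6:L]
Beat 3 (R): throw ball2 h=9 -> lands@12:L; in-air after throw: [b1@6:L b2@12:L]
Beat 4 (L): throw ball3 h=1 -> lands@5:R; in-air after throw: [b3@5:R b1@6:L b2@12:L]

Answer: ball1:lands@6:L ball2:lands@12:L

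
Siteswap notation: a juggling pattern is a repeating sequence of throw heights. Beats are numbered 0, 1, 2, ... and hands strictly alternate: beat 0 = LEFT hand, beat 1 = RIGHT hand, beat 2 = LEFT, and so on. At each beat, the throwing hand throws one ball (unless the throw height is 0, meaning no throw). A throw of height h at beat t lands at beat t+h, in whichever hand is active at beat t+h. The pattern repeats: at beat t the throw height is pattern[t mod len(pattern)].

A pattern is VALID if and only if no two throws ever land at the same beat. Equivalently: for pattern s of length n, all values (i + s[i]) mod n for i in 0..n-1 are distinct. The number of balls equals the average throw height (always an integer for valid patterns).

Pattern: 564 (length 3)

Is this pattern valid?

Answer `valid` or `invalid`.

i=0: (i + s[i]) mod n = (0 + 5) mod 3 = 2
i=1: (i + s[i]) mod n = (1 + 6) mod 3 = 1
i=2: (i + s[i]) mod n = (2 + 4) mod 3 = 0
Residues: [2, 1, 0], distinct: True

Answer: valid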